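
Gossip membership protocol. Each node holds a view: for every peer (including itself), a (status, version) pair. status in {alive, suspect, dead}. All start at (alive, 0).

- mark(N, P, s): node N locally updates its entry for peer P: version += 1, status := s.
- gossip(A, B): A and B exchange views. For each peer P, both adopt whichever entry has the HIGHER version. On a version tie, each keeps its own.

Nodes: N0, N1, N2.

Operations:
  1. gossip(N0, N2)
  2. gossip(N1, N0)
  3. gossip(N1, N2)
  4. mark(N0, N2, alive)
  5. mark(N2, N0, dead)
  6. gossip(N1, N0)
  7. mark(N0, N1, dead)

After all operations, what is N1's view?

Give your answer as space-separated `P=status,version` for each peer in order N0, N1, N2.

Op 1: gossip N0<->N2 -> N0.N0=(alive,v0) N0.N1=(alive,v0) N0.N2=(alive,v0) | N2.N0=(alive,v0) N2.N1=(alive,v0) N2.N2=(alive,v0)
Op 2: gossip N1<->N0 -> N1.N0=(alive,v0) N1.N1=(alive,v0) N1.N2=(alive,v0) | N0.N0=(alive,v0) N0.N1=(alive,v0) N0.N2=(alive,v0)
Op 3: gossip N1<->N2 -> N1.N0=(alive,v0) N1.N1=(alive,v0) N1.N2=(alive,v0) | N2.N0=(alive,v0) N2.N1=(alive,v0) N2.N2=(alive,v0)
Op 4: N0 marks N2=alive -> (alive,v1)
Op 5: N2 marks N0=dead -> (dead,v1)
Op 6: gossip N1<->N0 -> N1.N0=(alive,v0) N1.N1=(alive,v0) N1.N2=(alive,v1) | N0.N0=(alive,v0) N0.N1=(alive,v0) N0.N2=(alive,v1)
Op 7: N0 marks N1=dead -> (dead,v1)

Answer: N0=alive,0 N1=alive,0 N2=alive,1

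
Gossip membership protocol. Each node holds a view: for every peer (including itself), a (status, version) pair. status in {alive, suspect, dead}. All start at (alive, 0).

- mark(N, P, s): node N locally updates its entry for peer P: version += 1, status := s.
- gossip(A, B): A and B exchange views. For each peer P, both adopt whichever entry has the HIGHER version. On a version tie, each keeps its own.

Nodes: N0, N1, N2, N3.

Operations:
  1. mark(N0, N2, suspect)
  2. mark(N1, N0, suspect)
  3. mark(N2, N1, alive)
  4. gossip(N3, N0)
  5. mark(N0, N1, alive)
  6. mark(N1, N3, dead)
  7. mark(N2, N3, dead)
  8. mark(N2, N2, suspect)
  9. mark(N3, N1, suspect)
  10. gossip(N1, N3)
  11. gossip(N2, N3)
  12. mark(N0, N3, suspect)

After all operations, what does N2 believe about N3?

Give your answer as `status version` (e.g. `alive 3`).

Op 1: N0 marks N2=suspect -> (suspect,v1)
Op 2: N1 marks N0=suspect -> (suspect,v1)
Op 3: N2 marks N1=alive -> (alive,v1)
Op 4: gossip N3<->N0 -> N3.N0=(alive,v0) N3.N1=(alive,v0) N3.N2=(suspect,v1) N3.N3=(alive,v0) | N0.N0=(alive,v0) N0.N1=(alive,v0) N0.N2=(suspect,v1) N0.N3=(alive,v0)
Op 5: N0 marks N1=alive -> (alive,v1)
Op 6: N1 marks N3=dead -> (dead,v1)
Op 7: N2 marks N3=dead -> (dead,v1)
Op 8: N2 marks N2=suspect -> (suspect,v1)
Op 9: N3 marks N1=suspect -> (suspect,v1)
Op 10: gossip N1<->N3 -> N1.N0=(suspect,v1) N1.N1=(suspect,v1) N1.N2=(suspect,v1) N1.N3=(dead,v1) | N3.N0=(suspect,v1) N3.N1=(suspect,v1) N3.N2=(suspect,v1) N3.N3=(dead,v1)
Op 11: gossip N2<->N3 -> N2.N0=(suspect,v1) N2.N1=(alive,v1) N2.N2=(suspect,v1) N2.N3=(dead,v1) | N3.N0=(suspect,v1) N3.N1=(suspect,v1) N3.N2=(suspect,v1) N3.N3=(dead,v1)
Op 12: N0 marks N3=suspect -> (suspect,v1)

Answer: dead 1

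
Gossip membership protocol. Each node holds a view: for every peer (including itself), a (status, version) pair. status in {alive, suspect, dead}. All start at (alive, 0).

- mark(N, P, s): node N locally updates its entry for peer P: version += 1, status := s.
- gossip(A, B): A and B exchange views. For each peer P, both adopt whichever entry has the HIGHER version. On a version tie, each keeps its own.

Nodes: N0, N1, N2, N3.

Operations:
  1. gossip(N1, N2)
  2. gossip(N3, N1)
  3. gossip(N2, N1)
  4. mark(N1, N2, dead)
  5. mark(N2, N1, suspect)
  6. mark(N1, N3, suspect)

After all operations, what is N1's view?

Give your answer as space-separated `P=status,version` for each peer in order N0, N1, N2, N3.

Op 1: gossip N1<->N2 -> N1.N0=(alive,v0) N1.N1=(alive,v0) N1.N2=(alive,v0) N1.N3=(alive,v0) | N2.N0=(alive,v0) N2.N1=(alive,v0) N2.N2=(alive,v0) N2.N3=(alive,v0)
Op 2: gossip N3<->N1 -> N3.N0=(alive,v0) N3.N1=(alive,v0) N3.N2=(alive,v0) N3.N3=(alive,v0) | N1.N0=(alive,v0) N1.N1=(alive,v0) N1.N2=(alive,v0) N1.N3=(alive,v0)
Op 3: gossip N2<->N1 -> N2.N0=(alive,v0) N2.N1=(alive,v0) N2.N2=(alive,v0) N2.N3=(alive,v0) | N1.N0=(alive,v0) N1.N1=(alive,v0) N1.N2=(alive,v0) N1.N3=(alive,v0)
Op 4: N1 marks N2=dead -> (dead,v1)
Op 5: N2 marks N1=suspect -> (suspect,v1)
Op 6: N1 marks N3=suspect -> (suspect,v1)

Answer: N0=alive,0 N1=alive,0 N2=dead,1 N3=suspect,1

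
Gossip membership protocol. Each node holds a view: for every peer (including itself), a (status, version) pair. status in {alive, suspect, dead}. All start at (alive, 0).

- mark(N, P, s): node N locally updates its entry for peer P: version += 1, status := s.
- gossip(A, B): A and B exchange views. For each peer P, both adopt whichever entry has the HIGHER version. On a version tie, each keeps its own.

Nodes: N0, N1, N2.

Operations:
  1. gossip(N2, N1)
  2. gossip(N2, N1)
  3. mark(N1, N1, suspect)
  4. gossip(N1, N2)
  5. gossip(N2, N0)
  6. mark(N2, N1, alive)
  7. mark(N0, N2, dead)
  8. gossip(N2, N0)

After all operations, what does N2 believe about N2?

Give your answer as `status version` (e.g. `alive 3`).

Answer: dead 1

Derivation:
Op 1: gossip N2<->N1 -> N2.N0=(alive,v0) N2.N1=(alive,v0) N2.N2=(alive,v0) | N1.N0=(alive,v0) N1.N1=(alive,v0) N1.N2=(alive,v0)
Op 2: gossip N2<->N1 -> N2.N0=(alive,v0) N2.N1=(alive,v0) N2.N2=(alive,v0) | N1.N0=(alive,v0) N1.N1=(alive,v0) N1.N2=(alive,v0)
Op 3: N1 marks N1=suspect -> (suspect,v1)
Op 4: gossip N1<->N2 -> N1.N0=(alive,v0) N1.N1=(suspect,v1) N1.N2=(alive,v0) | N2.N0=(alive,v0) N2.N1=(suspect,v1) N2.N2=(alive,v0)
Op 5: gossip N2<->N0 -> N2.N0=(alive,v0) N2.N1=(suspect,v1) N2.N2=(alive,v0) | N0.N0=(alive,v0) N0.N1=(suspect,v1) N0.N2=(alive,v0)
Op 6: N2 marks N1=alive -> (alive,v2)
Op 7: N0 marks N2=dead -> (dead,v1)
Op 8: gossip N2<->N0 -> N2.N0=(alive,v0) N2.N1=(alive,v2) N2.N2=(dead,v1) | N0.N0=(alive,v0) N0.N1=(alive,v2) N0.N2=(dead,v1)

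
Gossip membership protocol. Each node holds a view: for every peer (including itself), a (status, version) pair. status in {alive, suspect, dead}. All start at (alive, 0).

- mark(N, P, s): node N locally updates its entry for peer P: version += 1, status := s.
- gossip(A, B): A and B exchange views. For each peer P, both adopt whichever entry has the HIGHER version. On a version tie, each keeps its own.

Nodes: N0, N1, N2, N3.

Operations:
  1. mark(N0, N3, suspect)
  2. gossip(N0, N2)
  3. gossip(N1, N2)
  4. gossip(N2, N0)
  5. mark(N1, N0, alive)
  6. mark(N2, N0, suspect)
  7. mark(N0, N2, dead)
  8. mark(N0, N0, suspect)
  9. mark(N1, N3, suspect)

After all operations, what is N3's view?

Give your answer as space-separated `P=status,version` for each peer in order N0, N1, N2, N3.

Op 1: N0 marks N3=suspect -> (suspect,v1)
Op 2: gossip N0<->N2 -> N0.N0=(alive,v0) N0.N1=(alive,v0) N0.N2=(alive,v0) N0.N3=(suspect,v1) | N2.N0=(alive,v0) N2.N1=(alive,v0) N2.N2=(alive,v0) N2.N3=(suspect,v1)
Op 3: gossip N1<->N2 -> N1.N0=(alive,v0) N1.N1=(alive,v0) N1.N2=(alive,v0) N1.N3=(suspect,v1) | N2.N0=(alive,v0) N2.N1=(alive,v0) N2.N2=(alive,v0) N2.N3=(suspect,v1)
Op 4: gossip N2<->N0 -> N2.N0=(alive,v0) N2.N1=(alive,v0) N2.N2=(alive,v0) N2.N3=(suspect,v1) | N0.N0=(alive,v0) N0.N1=(alive,v0) N0.N2=(alive,v0) N0.N3=(suspect,v1)
Op 5: N1 marks N0=alive -> (alive,v1)
Op 6: N2 marks N0=suspect -> (suspect,v1)
Op 7: N0 marks N2=dead -> (dead,v1)
Op 8: N0 marks N0=suspect -> (suspect,v1)
Op 9: N1 marks N3=suspect -> (suspect,v2)

Answer: N0=alive,0 N1=alive,0 N2=alive,0 N3=alive,0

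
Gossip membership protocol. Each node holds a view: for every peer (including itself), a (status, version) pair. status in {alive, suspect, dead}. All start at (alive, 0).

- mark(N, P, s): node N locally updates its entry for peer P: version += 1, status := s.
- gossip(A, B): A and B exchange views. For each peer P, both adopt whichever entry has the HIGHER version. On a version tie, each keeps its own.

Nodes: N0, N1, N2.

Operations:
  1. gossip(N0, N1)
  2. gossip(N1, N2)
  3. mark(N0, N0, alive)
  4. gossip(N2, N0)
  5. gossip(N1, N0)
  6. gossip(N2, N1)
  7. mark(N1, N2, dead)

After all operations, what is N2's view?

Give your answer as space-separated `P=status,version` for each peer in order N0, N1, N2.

Op 1: gossip N0<->N1 -> N0.N0=(alive,v0) N0.N1=(alive,v0) N0.N2=(alive,v0) | N1.N0=(alive,v0) N1.N1=(alive,v0) N1.N2=(alive,v0)
Op 2: gossip N1<->N2 -> N1.N0=(alive,v0) N1.N1=(alive,v0) N1.N2=(alive,v0) | N2.N0=(alive,v0) N2.N1=(alive,v0) N2.N2=(alive,v0)
Op 3: N0 marks N0=alive -> (alive,v1)
Op 4: gossip N2<->N0 -> N2.N0=(alive,v1) N2.N1=(alive,v0) N2.N2=(alive,v0) | N0.N0=(alive,v1) N0.N1=(alive,v0) N0.N2=(alive,v0)
Op 5: gossip N1<->N0 -> N1.N0=(alive,v1) N1.N1=(alive,v0) N1.N2=(alive,v0) | N0.N0=(alive,v1) N0.N1=(alive,v0) N0.N2=(alive,v0)
Op 6: gossip N2<->N1 -> N2.N0=(alive,v1) N2.N1=(alive,v0) N2.N2=(alive,v0) | N1.N0=(alive,v1) N1.N1=(alive,v0) N1.N2=(alive,v0)
Op 7: N1 marks N2=dead -> (dead,v1)

Answer: N0=alive,1 N1=alive,0 N2=alive,0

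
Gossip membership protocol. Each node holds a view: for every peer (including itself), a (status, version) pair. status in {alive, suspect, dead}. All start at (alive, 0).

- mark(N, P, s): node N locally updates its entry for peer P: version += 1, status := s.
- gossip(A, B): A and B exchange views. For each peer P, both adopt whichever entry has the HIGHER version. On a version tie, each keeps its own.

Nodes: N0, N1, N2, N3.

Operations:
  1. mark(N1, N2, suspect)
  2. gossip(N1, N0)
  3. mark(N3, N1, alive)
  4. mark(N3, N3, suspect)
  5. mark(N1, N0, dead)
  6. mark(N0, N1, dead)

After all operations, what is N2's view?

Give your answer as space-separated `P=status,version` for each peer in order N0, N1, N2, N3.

Op 1: N1 marks N2=suspect -> (suspect,v1)
Op 2: gossip N1<->N0 -> N1.N0=(alive,v0) N1.N1=(alive,v0) N1.N2=(suspect,v1) N1.N3=(alive,v0) | N0.N0=(alive,v0) N0.N1=(alive,v0) N0.N2=(suspect,v1) N0.N3=(alive,v0)
Op 3: N3 marks N1=alive -> (alive,v1)
Op 4: N3 marks N3=suspect -> (suspect,v1)
Op 5: N1 marks N0=dead -> (dead,v1)
Op 6: N0 marks N1=dead -> (dead,v1)

Answer: N0=alive,0 N1=alive,0 N2=alive,0 N3=alive,0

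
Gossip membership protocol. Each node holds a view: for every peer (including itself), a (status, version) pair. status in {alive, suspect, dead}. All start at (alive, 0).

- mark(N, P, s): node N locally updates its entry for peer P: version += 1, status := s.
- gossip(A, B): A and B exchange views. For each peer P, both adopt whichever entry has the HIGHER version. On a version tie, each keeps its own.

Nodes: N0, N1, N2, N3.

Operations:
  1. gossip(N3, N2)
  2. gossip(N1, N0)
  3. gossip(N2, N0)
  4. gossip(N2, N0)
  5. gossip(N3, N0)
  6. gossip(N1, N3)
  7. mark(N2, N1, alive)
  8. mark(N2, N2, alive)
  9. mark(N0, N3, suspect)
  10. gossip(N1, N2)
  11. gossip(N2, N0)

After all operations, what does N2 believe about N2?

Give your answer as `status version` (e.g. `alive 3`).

Op 1: gossip N3<->N2 -> N3.N0=(alive,v0) N3.N1=(alive,v0) N3.N2=(alive,v0) N3.N3=(alive,v0) | N2.N0=(alive,v0) N2.N1=(alive,v0) N2.N2=(alive,v0) N2.N3=(alive,v0)
Op 2: gossip N1<->N0 -> N1.N0=(alive,v0) N1.N1=(alive,v0) N1.N2=(alive,v0) N1.N3=(alive,v0) | N0.N0=(alive,v0) N0.N1=(alive,v0) N0.N2=(alive,v0) N0.N3=(alive,v0)
Op 3: gossip N2<->N0 -> N2.N0=(alive,v0) N2.N1=(alive,v0) N2.N2=(alive,v0) N2.N3=(alive,v0) | N0.N0=(alive,v0) N0.N1=(alive,v0) N0.N2=(alive,v0) N0.N3=(alive,v0)
Op 4: gossip N2<->N0 -> N2.N0=(alive,v0) N2.N1=(alive,v0) N2.N2=(alive,v0) N2.N3=(alive,v0) | N0.N0=(alive,v0) N0.N1=(alive,v0) N0.N2=(alive,v0) N0.N3=(alive,v0)
Op 5: gossip N3<->N0 -> N3.N0=(alive,v0) N3.N1=(alive,v0) N3.N2=(alive,v0) N3.N3=(alive,v0) | N0.N0=(alive,v0) N0.N1=(alive,v0) N0.N2=(alive,v0) N0.N3=(alive,v0)
Op 6: gossip N1<->N3 -> N1.N0=(alive,v0) N1.N1=(alive,v0) N1.N2=(alive,v0) N1.N3=(alive,v0) | N3.N0=(alive,v0) N3.N1=(alive,v0) N3.N2=(alive,v0) N3.N3=(alive,v0)
Op 7: N2 marks N1=alive -> (alive,v1)
Op 8: N2 marks N2=alive -> (alive,v1)
Op 9: N0 marks N3=suspect -> (suspect,v1)
Op 10: gossip N1<->N2 -> N1.N0=(alive,v0) N1.N1=(alive,v1) N1.N2=(alive,v1) N1.N3=(alive,v0) | N2.N0=(alive,v0) N2.N1=(alive,v1) N2.N2=(alive,v1) N2.N3=(alive,v0)
Op 11: gossip N2<->N0 -> N2.N0=(alive,v0) N2.N1=(alive,v1) N2.N2=(alive,v1) N2.N3=(suspect,v1) | N0.N0=(alive,v0) N0.N1=(alive,v1) N0.N2=(alive,v1) N0.N3=(suspect,v1)

Answer: alive 1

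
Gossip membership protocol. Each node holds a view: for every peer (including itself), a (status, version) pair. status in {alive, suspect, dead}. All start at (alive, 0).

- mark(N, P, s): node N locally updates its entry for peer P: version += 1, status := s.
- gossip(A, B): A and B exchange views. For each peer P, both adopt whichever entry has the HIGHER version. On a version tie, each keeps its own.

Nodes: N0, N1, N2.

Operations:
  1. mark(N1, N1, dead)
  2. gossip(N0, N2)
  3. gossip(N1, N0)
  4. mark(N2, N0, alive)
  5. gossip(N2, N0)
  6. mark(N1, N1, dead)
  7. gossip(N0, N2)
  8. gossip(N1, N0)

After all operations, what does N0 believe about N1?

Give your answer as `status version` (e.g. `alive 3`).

Answer: dead 2

Derivation:
Op 1: N1 marks N1=dead -> (dead,v1)
Op 2: gossip N0<->N2 -> N0.N0=(alive,v0) N0.N1=(alive,v0) N0.N2=(alive,v0) | N2.N0=(alive,v0) N2.N1=(alive,v0) N2.N2=(alive,v0)
Op 3: gossip N1<->N0 -> N1.N0=(alive,v0) N1.N1=(dead,v1) N1.N2=(alive,v0) | N0.N0=(alive,v0) N0.N1=(dead,v1) N0.N2=(alive,v0)
Op 4: N2 marks N0=alive -> (alive,v1)
Op 5: gossip N2<->N0 -> N2.N0=(alive,v1) N2.N1=(dead,v1) N2.N2=(alive,v0) | N0.N0=(alive,v1) N0.N1=(dead,v1) N0.N2=(alive,v0)
Op 6: N1 marks N1=dead -> (dead,v2)
Op 7: gossip N0<->N2 -> N0.N0=(alive,v1) N0.N1=(dead,v1) N0.N2=(alive,v0) | N2.N0=(alive,v1) N2.N1=(dead,v1) N2.N2=(alive,v0)
Op 8: gossip N1<->N0 -> N1.N0=(alive,v1) N1.N1=(dead,v2) N1.N2=(alive,v0) | N0.N0=(alive,v1) N0.N1=(dead,v2) N0.N2=(alive,v0)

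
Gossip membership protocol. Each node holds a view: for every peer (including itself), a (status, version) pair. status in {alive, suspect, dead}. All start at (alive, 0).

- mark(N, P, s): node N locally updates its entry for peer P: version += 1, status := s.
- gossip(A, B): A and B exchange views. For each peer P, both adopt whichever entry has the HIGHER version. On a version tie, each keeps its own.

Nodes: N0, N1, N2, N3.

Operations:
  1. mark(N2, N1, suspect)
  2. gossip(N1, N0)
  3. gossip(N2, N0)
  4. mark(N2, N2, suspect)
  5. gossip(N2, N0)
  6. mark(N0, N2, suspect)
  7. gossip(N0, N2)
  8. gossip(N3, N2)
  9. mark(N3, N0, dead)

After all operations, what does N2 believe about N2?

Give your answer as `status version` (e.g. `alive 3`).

Answer: suspect 2

Derivation:
Op 1: N2 marks N1=suspect -> (suspect,v1)
Op 2: gossip N1<->N0 -> N1.N0=(alive,v0) N1.N1=(alive,v0) N1.N2=(alive,v0) N1.N3=(alive,v0) | N0.N0=(alive,v0) N0.N1=(alive,v0) N0.N2=(alive,v0) N0.N3=(alive,v0)
Op 3: gossip N2<->N0 -> N2.N0=(alive,v0) N2.N1=(suspect,v1) N2.N2=(alive,v0) N2.N3=(alive,v0) | N0.N0=(alive,v0) N0.N1=(suspect,v1) N0.N2=(alive,v0) N0.N3=(alive,v0)
Op 4: N2 marks N2=suspect -> (suspect,v1)
Op 5: gossip N2<->N0 -> N2.N0=(alive,v0) N2.N1=(suspect,v1) N2.N2=(suspect,v1) N2.N3=(alive,v0) | N0.N0=(alive,v0) N0.N1=(suspect,v1) N0.N2=(suspect,v1) N0.N3=(alive,v0)
Op 6: N0 marks N2=suspect -> (suspect,v2)
Op 7: gossip N0<->N2 -> N0.N0=(alive,v0) N0.N1=(suspect,v1) N0.N2=(suspect,v2) N0.N3=(alive,v0) | N2.N0=(alive,v0) N2.N1=(suspect,v1) N2.N2=(suspect,v2) N2.N3=(alive,v0)
Op 8: gossip N3<->N2 -> N3.N0=(alive,v0) N3.N1=(suspect,v1) N3.N2=(suspect,v2) N3.N3=(alive,v0) | N2.N0=(alive,v0) N2.N1=(suspect,v1) N2.N2=(suspect,v2) N2.N3=(alive,v0)
Op 9: N3 marks N0=dead -> (dead,v1)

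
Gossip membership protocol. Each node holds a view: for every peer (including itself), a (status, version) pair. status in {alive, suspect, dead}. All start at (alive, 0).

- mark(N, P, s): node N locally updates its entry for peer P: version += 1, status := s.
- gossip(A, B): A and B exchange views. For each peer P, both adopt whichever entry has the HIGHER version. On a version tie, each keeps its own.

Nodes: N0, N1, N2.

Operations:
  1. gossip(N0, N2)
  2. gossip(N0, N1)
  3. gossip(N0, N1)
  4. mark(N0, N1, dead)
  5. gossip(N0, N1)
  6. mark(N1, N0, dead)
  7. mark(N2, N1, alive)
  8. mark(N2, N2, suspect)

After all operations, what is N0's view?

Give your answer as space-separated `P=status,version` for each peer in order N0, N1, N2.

Answer: N0=alive,0 N1=dead,1 N2=alive,0

Derivation:
Op 1: gossip N0<->N2 -> N0.N0=(alive,v0) N0.N1=(alive,v0) N0.N2=(alive,v0) | N2.N0=(alive,v0) N2.N1=(alive,v0) N2.N2=(alive,v0)
Op 2: gossip N0<->N1 -> N0.N0=(alive,v0) N0.N1=(alive,v0) N0.N2=(alive,v0) | N1.N0=(alive,v0) N1.N1=(alive,v0) N1.N2=(alive,v0)
Op 3: gossip N0<->N1 -> N0.N0=(alive,v0) N0.N1=(alive,v0) N0.N2=(alive,v0) | N1.N0=(alive,v0) N1.N1=(alive,v0) N1.N2=(alive,v0)
Op 4: N0 marks N1=dead -> (dead,v1)
Op 5: gossip N0<->N1 -> N0.N0=(alive,v0) N0.N1=(dead,v1) N0.N2=(alive,v0) | N1.N0=(alive,v0) N1.N1=(dead,v1) N1.N2=(alive,v0)
Op 6: N1 marks N0=dead -> (dead,v1)
Op 7: N2 marks N1=alive -> (alive,v1)
Op 8: N2 marks N2=suspect -> (suspect,v1)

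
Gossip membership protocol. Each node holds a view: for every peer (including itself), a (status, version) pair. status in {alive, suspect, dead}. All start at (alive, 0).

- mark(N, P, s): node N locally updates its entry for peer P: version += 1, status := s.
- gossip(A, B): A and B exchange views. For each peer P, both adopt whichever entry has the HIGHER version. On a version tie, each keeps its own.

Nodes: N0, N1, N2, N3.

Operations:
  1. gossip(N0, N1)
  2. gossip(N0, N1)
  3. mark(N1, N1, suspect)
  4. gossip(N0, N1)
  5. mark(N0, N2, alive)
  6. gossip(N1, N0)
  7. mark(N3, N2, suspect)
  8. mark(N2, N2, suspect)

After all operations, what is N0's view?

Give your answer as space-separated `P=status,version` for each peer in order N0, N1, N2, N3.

Op 1: gossip N0<->N1 -> N0.N0=(alive,v0) N0.N1=(alive,v0) N0.N2=(alive,v0) N0.N3=(alive,v0) | N1.N0=(alive,v0) N1.N1=(alive,v0) N1.N2=(alive,v0) N1.N3=(alive,v0)
Op 2: gossip N0<->N1 -> N0.N0=(alive,v0) N0.N1=(alive,v0) N0.N2=(alive,v0) N0.N3=(alive,v0) | N1.N0=(alive,v0) N1.N1=(alive,v0) N1.N2=(alive,v0) N1.N3=(alive,v0)
Op 3: N1 marks N1=suspect -> (suspect,v1)
Op 4: gossip N0<->N1 -> N0.N0=(alive,v0) N0.N1=(suspect,v1) N0.N2=(alive,v0) N0.N3=(alive,v0) | N1.N0=(alive,v0) N1.N1=(suspect,v1) N1.N2=(alive,v0) N1.N3=(alive,v0)
Op 5: N0 marks N2=alive -> (alive,v1)
Op 6: gossip N1<->N0 -> N1.N0=(alive,v0) N1.N1=(suspect,v1) N1.N2=(alive,v1) N1.N3=(alive,v0) | N0.N0=(alive,v0) N0.N1=(suspect,v1) N0.N2=(alive,v1) N0.N3=(alive,v0)
Op 7: N3 marks N2=suspect -> (suspect,v1)
Op 8: N2 marks N2=suspect -> (suspect,v1)

Answer: N0=alive,0 N1=suspect,1 N2=alive,1 N3=alive,0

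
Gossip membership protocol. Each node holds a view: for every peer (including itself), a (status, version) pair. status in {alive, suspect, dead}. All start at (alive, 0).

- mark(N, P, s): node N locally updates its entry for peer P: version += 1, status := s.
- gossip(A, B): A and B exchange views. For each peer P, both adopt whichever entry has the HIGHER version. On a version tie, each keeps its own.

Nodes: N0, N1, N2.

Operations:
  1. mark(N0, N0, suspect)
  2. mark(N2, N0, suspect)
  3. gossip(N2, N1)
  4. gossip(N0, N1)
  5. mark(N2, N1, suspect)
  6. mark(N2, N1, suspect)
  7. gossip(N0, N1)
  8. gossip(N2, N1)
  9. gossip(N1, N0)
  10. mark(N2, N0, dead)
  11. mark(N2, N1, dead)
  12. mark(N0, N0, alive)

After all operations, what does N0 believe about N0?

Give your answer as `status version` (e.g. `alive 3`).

Op 1: N0 marks N0=suspect -> (suspect,v1)
Op 2: N2 marks N0=suspect -> (suspect,v1)
Op 3: gossip N2<->N1 -> N2.N0=(suspect,v1) N2.N1=(alive,v0) N2.N2=(alive,v0) | N1.N0=(suspect,v1) N1.N1=(alive,v0) N1.N2=(alive,v0)
Op 4: gossip N0<->N1 -> N0.N0=(suspect,v1) N0.N1=(alive,v0) N0.N2=(alive,v0) | N1.N0=(suspect,v1) N1.N1=(alive,v0) N1.N2=(alive,v0)
Op 5: N2 marks N1=suspect -> (suspect,v1)
Op 6: N2 marks N1=suspect -> (suspect,v2)
Op 7: gossip N0<->N1 -> N0.N0=(suspect,v1) N0.N1=(alive,v0) N0.N2=(alive,v0) | N1.N0=(suspect,v1) N1.N1=(alive,v0) N1.N2=(alive,v0)
Op 8: gossip N2<->N1 -> N2.N0=(suspect,v1) N2.N1=(suspect,v2) N2.N2=(alive,v0) | N1.N0=(suspect,v1) N1.N1=(suspect,v2) N1.N2=(alive,v0)
Op 9: gossip N1<->N0 -> N1.N0=(suspect,v1) N1.N1=(suspect,v2) N1.N2=(alive,v0) | N0.N0=(suspect,v1) N0.N1=(suspect,v2) N0.N2=(alive,v0)
Op 10: N2 marks N0=dead -> (dead,v2)
Op 11: N2 marks N1=dead -> (dead,v3)
Op 12: N0 marks N0=alive -> (alive,v2)

Answer: alive 2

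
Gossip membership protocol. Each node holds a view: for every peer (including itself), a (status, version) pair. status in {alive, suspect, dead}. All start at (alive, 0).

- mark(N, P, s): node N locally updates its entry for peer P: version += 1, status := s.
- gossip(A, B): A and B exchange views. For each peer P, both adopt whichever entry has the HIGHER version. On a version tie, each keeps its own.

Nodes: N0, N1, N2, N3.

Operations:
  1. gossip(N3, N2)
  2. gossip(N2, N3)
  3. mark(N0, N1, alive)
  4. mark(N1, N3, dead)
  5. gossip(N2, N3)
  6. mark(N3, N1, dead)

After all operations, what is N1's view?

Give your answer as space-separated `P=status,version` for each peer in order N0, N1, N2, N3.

Op 1: gossip N3<->N2 -> N3.N0=(alive,v0) N3.N1=(alive,v0) N3.N2=(alive,v0) N3.N3=(alive,v0) | N2.N0=(alive,v0) N2.N1=(alive,v0) N2.N2=(alive,v0) N2.N3=(alive,v0)
Op 2: gossip N2<->N3 -> N2.N0=(alive,v0) N2.N1=(alive,v0) N2.N2=(alive,v0) N2.N3=(alive,v0) | N3.N0=(alive,v0) N3.N1=(alive,v0) N3.N2=(alive,v0) N3.N3=(alive,v0)
Op 3: N0 marks N1=alive -> (alive,v1)
Op 4: N1 marks N3=dead -> (dead,v1)
Op 5: gossip N2<->N3 -> N2.N0=(alive,v0) N2.N1=(alive,v0) N2.N2=(alive,v0) N2.N3=(alive,v0) | N3.N0=(alive,v0) N3.N1=(alive,v0) N3.N2=(alive,v0) N3.N3=(alive,v0)
Op 6: N3 marks N1=dead -> (dead,v1)

Answer: N0=alive,0 N1=alive,0 N2=alive,0 N3=dead,1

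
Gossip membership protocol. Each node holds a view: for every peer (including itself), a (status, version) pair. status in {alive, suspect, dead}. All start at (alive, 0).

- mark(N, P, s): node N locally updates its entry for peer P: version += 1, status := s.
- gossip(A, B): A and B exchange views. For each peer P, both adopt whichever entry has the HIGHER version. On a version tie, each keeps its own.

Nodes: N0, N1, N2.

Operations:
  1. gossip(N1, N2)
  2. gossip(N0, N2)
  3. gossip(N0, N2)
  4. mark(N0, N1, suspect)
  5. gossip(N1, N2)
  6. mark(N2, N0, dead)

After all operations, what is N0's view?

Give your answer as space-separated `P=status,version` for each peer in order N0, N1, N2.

Answer: N0=alive,0 N1=suspect,1 N2=alive,0

Derivation:
Op 1: gossip N1<->N2 -> N1.N0=(alive,v0) N1.N1=(alive,v0) N1.N2=(alive,v0) | N2.N0=(alive,v0) N2.N1=(alive,v0) N2.N2=(alive,v0)
Op 2: gossip N0<->N2 -> N0.N0=(alive,v0) N0.N1=(alive,v0) N0.N2=(alive,v0) | N2.N0=(alive,v0) N2.N1=(alive,v0) N2.N2=(alive,v0)
Op 3: gossip N0<->N2 -> N0.N0=(alive,v0) N0.N1=(alive,v0) N0.N2=(alive,v0) | N2.N0=(alive,v0) N2.N1=(alive,v0) N2.N2=(alive,v0)
Op 4: N0 marks N1=suspect -> (suspect,v1)
Op 5: gossip N1<->N2 -> N1.N0=(alive,v0) N1.N1=(alive,v0) N1.N2=(alive,v0) | N2.N0=(alive,v0) N2.N1=(alive,v0) N2.N2=(alive,v0)
Op 6: N2 marks N0=dead -> (dead,v1)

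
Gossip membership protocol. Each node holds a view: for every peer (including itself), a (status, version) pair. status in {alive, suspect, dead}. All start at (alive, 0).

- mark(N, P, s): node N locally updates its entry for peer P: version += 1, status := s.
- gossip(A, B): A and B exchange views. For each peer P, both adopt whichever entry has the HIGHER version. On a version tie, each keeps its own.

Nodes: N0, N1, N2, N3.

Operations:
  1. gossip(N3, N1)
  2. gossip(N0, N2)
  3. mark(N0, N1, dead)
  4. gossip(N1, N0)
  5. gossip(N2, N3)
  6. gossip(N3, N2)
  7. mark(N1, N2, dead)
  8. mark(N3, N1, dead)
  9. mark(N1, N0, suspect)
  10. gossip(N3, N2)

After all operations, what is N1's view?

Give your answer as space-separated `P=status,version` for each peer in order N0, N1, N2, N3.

Answer: N0=suspect,1 N1=dead,1 N2=dead,1 N3=alive,0

Derivation:
Op 1: gossip N3<->N1 -> N3.N0=(alive,v0) N3.N1=(alive,v0) N3.N2=(alive,v0) N3.N3=(alive,v0) | N1.N0=(alive,v0) N1.N1=(alive,v0) N1.N2=(alive,v0) N1.N3=(alive,v0)
Op 2: gossip N0<->N2 -> N0.N0=(alive,v0) N0.N1=(alive,v0) N0.N2=(alive,v0) N0.N3=(alive,v0) | N2.N0=(alive,v0) N2.N1=(alive,v0) N2.N2=(alive,v0) N2.N3=(alive,v0)
Op 3: N0 marks N1=dead -> (dead,v1)
Op 4: gossip N1<->N0 -> N1.N0=(alive,v0) N1.N1=(dead,v1) N1.N2=(alive,v0) N1.N3=(alive,v0) | N0.N0=(alive,v0) N0.N1=(dead,v1) N0.N2=(alive,v0) N0.N3=(alive,v0)
Op 5: gossip N2<->N3 -> N2.N0=(alive,v0) N2.N1=(alive,v0) N2.N2=(alive,v0) N2.N3=(alive,v0) | N3.N0=(alive,v0) N3.N1=(alive,v0) N3.N2=(alive,v0) N3.N3=(alive,v0)
Op 6: gossip N3<->N2 -> N3.N0=(alive,v0) N3.N1=(alive,v0) N3.N2=(alive,v0) N3.N3=(alive,v0) | N2.N0=(alive,v0) N2.N1=(alive,v0) N2.N2=(alive,v0) N2.N3=(alive,v0)
Op 7: N1 marks N2=dead -> (dead,v1)
Op 8: N3 marks N1=dead -> (dead,v1)
Op 9: N1 marks N0=suspect -> (suspect,v1)
Op 10: gossip N3<->N2 -> N3.N0=(alive,v0) N3.N1=(dead,v1) N3.N2=(alive,v0) N3.N3=(alive,v0) | N2.N0=(alive,v0) N2.N1=(dead,v1) N2.N2=(alive,v0) N2.N3=(alive,v0)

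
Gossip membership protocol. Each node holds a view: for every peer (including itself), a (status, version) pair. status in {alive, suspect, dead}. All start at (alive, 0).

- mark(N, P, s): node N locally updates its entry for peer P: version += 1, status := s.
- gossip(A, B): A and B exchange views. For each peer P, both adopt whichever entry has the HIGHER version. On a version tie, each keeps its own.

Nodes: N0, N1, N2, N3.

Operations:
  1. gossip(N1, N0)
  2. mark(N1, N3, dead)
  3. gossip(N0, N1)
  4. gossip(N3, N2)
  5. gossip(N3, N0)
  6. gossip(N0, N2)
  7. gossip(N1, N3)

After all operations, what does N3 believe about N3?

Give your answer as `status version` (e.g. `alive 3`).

Op 1: gossip N1<->N0 -> N1.N0=(alive,v0) N1.N1=(alive,v0) N1.N2=(alive,v0) N1.N3=(alive,v0) | N0.N0=(alive,v0) N0.N1=(alive,v0) N0.N2=(alive,v0) N0.N3=(alive,v0)
Op 2: N1 marks N3=dead -> (dead,v1)
Op 3: gossip N0<->N1 -> N0.N0=(alive,v0) N0.N1=(alive,v0) N0.N2=(alive,v0) N0.N3=(dead,v1) | N1.N0=(alive,v0) N1.N1=(alive,v0) N1.N2=(alive,v0) N1.N3=(dead,v1)
Op 4: gossip N3<->N2 -> N3.N0=(alive,v0) N3.N1=(alive,v0) N3.N2=(alive,v0) N3.N3=(alive,v0) | N2.N0=(alive,v0) N2.N1=(alive,v0) N2.N2=(alive,v0) N2.N3=(alive,v0)
Op 5: gossip N3<->N0 -> N3.N0=(alive,v0) N3.N1=(alive,v0) N3.N2=(alive,v0) N3.N3=(dead,v1) | N0.N0=(alive,v0) N0.N1=(alive,v0) N0.N2=(alive,v0) N0.N3=(dead,v1)
Op 6: gossip N0<->N2 -> N0.N0=(alive,v0) N0.N1=(alive,v0) N0.N2=(alive,v0) N0.N3=(dead,v1) | N2.N0=(alive,v0) N2.N1=(alive,v0) N2.N2=(alive,v0) N2.N3=(dead,v1)
Op 7: gossip N1<->N3 -> N1.N0=(alive,v0) N1.N1=(alive,v0) N1.N2=(alive,v0) N1.N3=(dead,v1) | N3.N0=(alive,v0) N3.N1=(alive,v0) N3.N2=(alive,v0) N3.N3=(dead,v1)

Answer: dead 1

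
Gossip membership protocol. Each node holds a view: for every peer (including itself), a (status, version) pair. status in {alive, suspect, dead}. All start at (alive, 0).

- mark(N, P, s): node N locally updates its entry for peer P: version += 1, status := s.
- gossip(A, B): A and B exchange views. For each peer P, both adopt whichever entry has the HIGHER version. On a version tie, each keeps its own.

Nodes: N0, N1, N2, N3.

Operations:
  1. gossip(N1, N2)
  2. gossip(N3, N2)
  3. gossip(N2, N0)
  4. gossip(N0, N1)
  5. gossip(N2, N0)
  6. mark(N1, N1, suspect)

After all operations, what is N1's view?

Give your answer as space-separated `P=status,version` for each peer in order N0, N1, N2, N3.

Op 1: gossip N1<->N2 -> N1.N0=(alive,v0) N1.N1=(alive,v0) N1.N2=(alive,v0) N1.N3=(alive,v0) | N2.N0=(alive,v0) N2.N1=(alive,v0) N2.N2=(alive,v0) N2.N3=(alive,v0)
Op 2: gossip N3<->N2 -> N3.N0=(alive,v0) N3.N1=(alive,v0) N3.N2=(alive,v0) N3.N3=(alive,v0) | N2.N0=(alive,v0) N2.N1=(alive,v0) N2.N2=(alive,v0) N2.N3=(alive,v0)
Op 3: gossip N2<->N0 -> N2.N0=(alive,v0) N2.N1=(alive,v0) N2.N2=(alive,v0) N2.N3=(alive,v0) | N0.N0=(alive,v0) N0.N1=(alive,v0) N0.N2=(alive,v0) N0.N3=(alive,v0)
Op 4: gossip N0<->N1 -> N0.N0=(alive,v0) N0.N1=(alive,v0) N0.N2=(alive,v0) N0.N3=(alive,v0) | N1.N0=(alive,v0) N1.N1=(alive,v0) N1.N2=(alive,v0) N1.N3=(alive,v0)
Op 5: gossip N2<->N0 -> N2.N0=(alive,v0) N2.N1=(alive,v0) N2.N2=(alive,v0) N2.N3=(alive,v0) | N0.N0=(alive,v0) N0.N1=(alive,v0) N0.N2=(alive,v0) N0.N3=(alive,v0)
Op 6: N1 marks N1=suspect -> (suspect,v1)

Answer: N0=alive,0 N1=suspect,1 N2=alive,0 N3=alive,0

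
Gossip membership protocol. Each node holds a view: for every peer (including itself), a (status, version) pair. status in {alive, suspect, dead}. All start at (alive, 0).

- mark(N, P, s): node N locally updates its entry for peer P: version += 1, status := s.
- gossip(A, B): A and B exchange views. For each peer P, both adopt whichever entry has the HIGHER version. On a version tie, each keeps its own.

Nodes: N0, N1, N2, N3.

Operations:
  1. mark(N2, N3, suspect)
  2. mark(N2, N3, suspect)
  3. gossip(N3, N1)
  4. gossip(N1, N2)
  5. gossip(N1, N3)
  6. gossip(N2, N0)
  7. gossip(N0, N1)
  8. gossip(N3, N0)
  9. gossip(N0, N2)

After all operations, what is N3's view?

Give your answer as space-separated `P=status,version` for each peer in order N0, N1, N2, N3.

Answer: N0=alive,0 N1=alive,0 N2=alive,0 N3=suspect,2

Derivation:
Op 1: N2 marks N3=suspect -> (suspect,v1)
Op 2: N2 marks N3=suspect -> (suspect,v2)
Op 3: gossip N3<->N1 -> N3.N0=(alive,v0) N3.N1=(alive,v0) N3.N2=(alive,v0) N3.N3=(alive,v0) | N1.N0=(alive,v0) N1.N1=(alive,v0) N1.N2=(alive,v0) N1.N3=(alive,v0)
Op 4: gossip N1<->N2 -> N1.N0=(alive,v0) N1.N1=(alive,v0) N1.N2=(alive,v0) N1.N3=(suspect,v2) | N2.N0=(alive,v0) N2.N1=(alive,v0) N2.N2=(alive,v0) N2.N3=(suspect,v2)
Op 5: gossip N1<->N3 -> N1.N0=(alive,v0) N1.N1=(alive,v0) N1.N2=(alive,v0) N1.N3=(suspect,v2) | N3.N0=(alive,v0) N3.N1=(alive,v0) N3.N2=(alive,v0) N3.N3=(suspect,v2)
Op 6: gossip N2<->N0 -> N2.N0=(alive,v0) N2.N1=(alive,v0) N2.N2=(alive,v0) N2.N3=(suspect,v2) | N0.N0=(alive,v0) N0.N1=(alive,v0) N0.N2=(alive,v0) N0.N3=(suspect,v2)
Op 7: gossip N0<->N1 -> N0.N0=(alive,v0) N0.N1=(alive,v0) N0.N2=(alive,v0) N0.N3=(suspect,v2) | N1.N0=(alive,v0) N1.N1=(alive,v0) N1.N2=(alive,v0) N1.N3=(suspect,v2)
Op 8: gossip N3<->N0 -> N3.N0=(alive,v0) N3.N1=(alive,v0) N3.N2=(alive,v0) N3.N3=(suspect,v2) | N0.N0=(alive,v0) N0.N1=(alive,v0) N0.N2=(alive,v0) N0.N3=(suspect,v2)
Op 9: gossip N0<->N2 -> N0.N0=(alive,v0) N0.N1=(alive,v0) N0.N2=(alive,v0) N0.N3=(suspect,v2) | N2.N0=(alive,v0) N2.N1=(alive,v0) N2.N2=(alive,v0) N2.N3=(suspect,v2)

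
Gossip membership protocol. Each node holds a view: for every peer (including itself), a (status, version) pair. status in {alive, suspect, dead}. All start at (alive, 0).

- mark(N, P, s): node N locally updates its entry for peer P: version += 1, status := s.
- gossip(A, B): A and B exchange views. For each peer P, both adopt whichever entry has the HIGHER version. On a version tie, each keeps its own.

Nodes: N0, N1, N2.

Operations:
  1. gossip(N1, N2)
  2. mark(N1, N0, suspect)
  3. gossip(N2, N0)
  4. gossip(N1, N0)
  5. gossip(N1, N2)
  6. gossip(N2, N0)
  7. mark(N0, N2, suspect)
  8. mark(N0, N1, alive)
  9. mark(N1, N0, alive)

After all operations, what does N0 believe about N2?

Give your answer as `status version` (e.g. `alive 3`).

Answer: suspect 1

Derivation:
Op 1: gossip N1<->N2 -> N1.N0=(alive,v0) N1.N1=(alive,v0) N1.N2=(alive,v0) | N2.N0=(alive,v0) N2.N1=(alive,v0) N2.N2=(alive,v0)
Op 2: N1 marks N0=suspect -> (suspect,v1)
Op 3: gossip N2<->N0 -> N2.N0=(alive,v0) N2.N1=(alive,v0) N2.N2=(alive,v0) | N0.N0=(alive,v0) N0.N1=(alive,v0) N0.N2=(alive,v0)
Op 4: gossip N1<->N0 -> N1.N0=(suspect,v1) N1.N1=(alive,v0) N1.N2=(alive,v0) | N0.N0=(suspect,v1) N0.N1=(alive,v0) N0.N2=(alive,v0)
Op 5: gossip N1<->N2 -> N1.N0=(suspect,v1) N1.N1=(alive,v0) N1.N2=(alive,v0) | N2.N0=(suspect,v1) N2.N1=(alive,v0) N2.N2=(alive,v0)
Op 6: gossip N2<->N0 -> N2.N0=(suspect,v1) N2.N1=(alive,v0) N2.N2=(alive,v0) | N0.N0=(suspect,v1) N0.N1=(alive,v0) N0.N2=(alive,v0)
Op 7: N0 marks N2=suspect -> (suspect,v1)
Op 8: N0 marks N1=alive -> (alive,v1)
Op 9: N1 marks N0=alive -> (alive,v2)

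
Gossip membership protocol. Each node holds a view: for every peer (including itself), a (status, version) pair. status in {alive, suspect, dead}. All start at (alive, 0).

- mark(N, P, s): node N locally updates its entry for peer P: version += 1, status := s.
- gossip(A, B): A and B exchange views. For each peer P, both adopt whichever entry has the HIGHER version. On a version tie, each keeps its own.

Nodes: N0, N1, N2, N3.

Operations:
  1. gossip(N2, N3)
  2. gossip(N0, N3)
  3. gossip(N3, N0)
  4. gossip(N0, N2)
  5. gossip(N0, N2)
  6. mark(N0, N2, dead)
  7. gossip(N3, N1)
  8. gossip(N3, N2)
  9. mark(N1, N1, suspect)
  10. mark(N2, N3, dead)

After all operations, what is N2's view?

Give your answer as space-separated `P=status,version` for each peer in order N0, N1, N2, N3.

Op 1: gossip N2<->N3 -> N2.N0=(alive,v0) N2.N1=(alive,v0) N2.N2=(alive,v0) N2.N3=(alive,v0) | N3.N0=(alive,v0) N3.N1=(alive,v0) N3.N2=(alive,v0) N3.N3=(alive,v0)
Op 2: gossip N0<->N3 -> N0.N0=(alive,v0) N0.N1=(alive,v0) N0.N2=(alive,v0) N0.N3=(alive,v0) | N3.N0=(alive,v0) N3.N1=(alive,v0) N3.N2=(alive,v0) N3.N3=(alive,v0)
Op 3: gossip N3<->N0 -> N3.N0=(alive,v0) N3.N1=(alive,v0) N3.N2=(alive,v0) N3.N3=(alive,v0) | N0.N0=(alive,v0) N0.N1=(alive,v0) N0.N2=(alive,v0) N0.N3=(alive,v0)
Op 4: gossip N0<->N2 -> N0.N0=(alive,v0) N0.N1=(alive,v0) N0.N2=(alive,v0) N0.N3=(alive,v0) | N2.N0=(alive,v0) N2.N1=(alive,v0) N2.N2=(alive,v0) N2.N3=(alive,v0)
Op 5: gossip N0<->N2 -> N0.N0=(alive,v0) N0.N1=(alive,v0) N0.N2=(alive,v0) N0.N3=(alive,v0) | N2.N0=(alive,v0) N2.N1=(alive,v0) N2.N2=(alive,v0) N2.N3=(alive,v0)
Op 6: N0 marks N2=dead -> (dead,v1)
Op 7: gossip N3<->N1 -> N3.N0=(alive,v0) N3.N1=(alive,v0) N3.N2=(alive,v0) N3.N3=(alive,v0) | N1.N0=(alive,v0) N1.N1=(alive,v0) N1.N2=(alive,v0) N1.N3=(alive,v0)
Op 8: gossip N3<->N2 -> N3.N0=(alive,v0) N3.N1=(alive,v0) N3.N2=(alive,v0) N3.N3=(alive,v0) | N2.N0=(alive,v0) N2.N1=(alive,v0) N2.N2=(alive,v0) N2.N3=(alive,v0)
Op 9: N1 marks N1=suspect -> (suspect,v1)
Op 10: N2 marks N3=dead -> (dead,v1)

Answer: N0=alive,0 N1=alive,0 N2=alive,0 N3=dead,1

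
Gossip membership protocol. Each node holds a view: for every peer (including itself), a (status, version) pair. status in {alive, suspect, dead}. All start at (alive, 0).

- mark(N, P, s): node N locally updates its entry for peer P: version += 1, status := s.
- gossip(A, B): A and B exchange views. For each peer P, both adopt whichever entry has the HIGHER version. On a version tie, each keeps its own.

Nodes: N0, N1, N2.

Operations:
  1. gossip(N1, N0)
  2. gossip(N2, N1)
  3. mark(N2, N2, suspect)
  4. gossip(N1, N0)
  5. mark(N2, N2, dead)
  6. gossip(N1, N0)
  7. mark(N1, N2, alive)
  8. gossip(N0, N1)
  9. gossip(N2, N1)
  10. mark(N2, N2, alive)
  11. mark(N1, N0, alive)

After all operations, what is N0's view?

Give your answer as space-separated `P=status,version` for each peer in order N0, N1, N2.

Op 1: gossip N1<->N0 -> N1.N0=(alive,v0) N1.N1=(alive,v0) N1.N2=(alive,v0) | N0.N0=(alive,v0) N0.N1=(alive,v0) N0.N2=(alive,v0)
Op 2: gossip N2<->N1 -> N2.N0=(alive,v0) N2.N1=(alive,v0) N2.N2=(alive,v0) | N1.N0=(alive,v0) N1.N1=(alive,v0) N1.N2=(alive,v0)
Op 3: N2 marks N2=suspect -> (suspect,v1)
Op 4: gossip N1<->N0 -> N1.N0=(alive,v0) N1.N1=(alive,v0) N1.N2=(alive,v0) | N0.N0=(alive,v0) N0.N1=(alive,v0) N0.N2=(alive,v0)
Op 5: N2 marks N2=dead -> (dead,v2)
Op 6: gossip N1<->N0 -> N1.N0=(alive,v0) N1.N1=(alive,v0) N1.N2=(alive,v0) | N0.N0=(alive,v0) N0.N1=(alive,v0) N0.N2=(alive,v0)
Op 7: N1 marks N2=alive -> (alive,v1)
Op 8: gossip N0<->N1 -> N0.N0=(alive,v0) N0.N1=(alive,v0) N0.N2=(alive,v1) | N1.N0=(alive,v0) N1.N1=(alive,v0) N1.N2=(alive,v1)
Op 9: gossip N2<->N1 -> N2.N0=(alive,v0) N2.N1=(alive,v0) N2.N2=(dead,v2) | N1.N0=(alive,v0) N1.N1=(alive,v0) N1.N2=(dead,v2)
Op 10: N2 marks N2=alive -> (alive,v3)
Op 11: N1 marks N0=alive -> (alive,v1)

Answer: N0=alive,0 N1=alive,0 N2=alive,1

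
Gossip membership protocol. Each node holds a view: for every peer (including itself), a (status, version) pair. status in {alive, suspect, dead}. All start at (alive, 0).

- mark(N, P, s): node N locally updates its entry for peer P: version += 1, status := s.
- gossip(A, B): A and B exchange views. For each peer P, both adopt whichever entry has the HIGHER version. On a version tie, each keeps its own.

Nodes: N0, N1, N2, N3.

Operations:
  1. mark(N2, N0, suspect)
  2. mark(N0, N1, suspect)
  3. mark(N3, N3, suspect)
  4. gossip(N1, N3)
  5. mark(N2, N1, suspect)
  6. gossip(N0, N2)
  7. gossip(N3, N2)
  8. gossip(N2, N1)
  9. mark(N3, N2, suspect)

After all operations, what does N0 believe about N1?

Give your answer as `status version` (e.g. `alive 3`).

Op 1: N2 marks N0=suspect -> (suspect,v1)
Op 2: N0 marks N1=suspect -> (suspect,v1)
Op 3: N3 marks N3=suspect -> (suspect,v1)
Op 4: gossip N1<->N3 -> N1.N0=(alive,v0) N1.N1=(alive,v0) N1.N2=(alive,v0) N1.N3=(suspect,v1) | N3.N0=(alive,v0) N3.N1=(alive,v0) N3.N2=(alive,v0) N3.N3=(suspect,v1)
Op 5: N2 marks N1=suspect -> (suspect,v1)
Op 6: gossip N0<->N2 -> N0.N0=(suspect,v1) N0.N1=(suspect,v1) N0.N2=(alive,v0) N0.N3=(alive,v0) | N2.N0=(suspect,v1) N2.N1=(suspect,v1) N2.N2=(alive,v0) N2.N3=(alive,v0)
Op 7: gossip N3<->N2 -> N3.N0=(suspect,v1) N3.N1=(suspect,v1) N3.N2=(alive,v0) N3.N3=(suspect,v1) | N2.N0=(suspect,v1) N2.N1=(suspect,v1) N2.N2=(alive,v0) N2.N3=(suspect,v1)
Op 8: gossip N2<->N1 -> N2.N0=(suspect,v1) N2.N1=(suspect,v1) N2.N2=(alive,v0) N2.N3=(suspect,v1) | N1.N0=(suspect,v1) N1.N1=(suspect,v1) N1.N2=(alive,v0) N1.N3=(suspect,v1)
Op 9: N3 marks N2=suspect -> (suspect,v1)

Answer: suspect 1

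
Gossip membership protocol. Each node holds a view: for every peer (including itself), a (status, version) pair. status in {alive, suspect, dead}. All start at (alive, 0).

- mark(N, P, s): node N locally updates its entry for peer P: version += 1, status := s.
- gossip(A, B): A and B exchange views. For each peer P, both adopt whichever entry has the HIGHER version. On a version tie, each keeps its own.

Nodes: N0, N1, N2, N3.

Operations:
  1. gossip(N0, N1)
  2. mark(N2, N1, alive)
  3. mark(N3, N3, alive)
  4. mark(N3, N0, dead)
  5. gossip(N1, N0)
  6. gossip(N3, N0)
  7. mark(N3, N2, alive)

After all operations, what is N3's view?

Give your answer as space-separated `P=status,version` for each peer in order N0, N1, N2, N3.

Answer: N0=dead,1 N1=alive,0 N2=alive,1 N3=alive,1

Derivation:
Op 1: gossip N0<->N1 -> N0.N0=(alive,v0) N0.N1=(alive,v0) N0.N2=(alive,v0) N0.N3=(alive,v0) | N1.N0=(alive,v0) N1.N1=(alive,v0) N1.N2=(alive,v0) N1.N3=(alive,v0)
Op 2: N2 marks N1=alive -> (alive,v1)
Op 3: N3 marks N3=alive -> (alive,v1)
Op 4: N3 marks N0=dead -> (dead,v1)
Op 5: gossip N1<->N0 -> N1.N0=(alive,v0) N1.N1=(alive,v0) N1.N2=(alive,v0) N1.N3=(alive,v0) | N0.N0=(alive,v0) N0.N1=(alive,v0) N0.N2=(alive,v0) N0.N3=(alive,v0)
Op 6: gossip N3<->N0 -> N3.N0=(dead,v1) N3.N1=(alive,v0) N3.N2=(alive,v0) N3.N3=(alive,v1) | N0.N0=(dead,v1) N0.N1=(alive,v0) N0.N2=(alive,v0) N0.N3=(alive,v1)
Op 7: N3 marks N2=alive -> (alive,v1)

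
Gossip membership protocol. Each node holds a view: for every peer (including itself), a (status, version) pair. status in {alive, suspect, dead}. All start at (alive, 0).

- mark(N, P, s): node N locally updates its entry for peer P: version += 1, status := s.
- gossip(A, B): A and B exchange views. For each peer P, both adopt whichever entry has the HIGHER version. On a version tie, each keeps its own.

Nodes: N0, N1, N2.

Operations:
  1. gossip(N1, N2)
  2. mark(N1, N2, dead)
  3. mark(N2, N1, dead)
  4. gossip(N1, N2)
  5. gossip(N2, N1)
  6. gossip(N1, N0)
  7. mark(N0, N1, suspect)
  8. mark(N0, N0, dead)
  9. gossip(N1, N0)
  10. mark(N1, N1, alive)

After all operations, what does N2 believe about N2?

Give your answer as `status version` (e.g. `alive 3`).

Answer: dead 1

Derivation:
Op 1: gossip N1<->N2 -> N1.N0=(alive,v0) N1.N1=(alive,v0) N1.N2=(alive,v0) | N2.N0=(alive,v0) N2.N1=(alive,v0) N2.N2=(alive,v0)
Op 2: N1 marks N2=dead -> (dead,v1)
Op 3: N2 marks N1=dead -> (dead,v1)
Op 4: gossip N1<->N2 -> N1.N0=(alive,v0) N1.N1=(dead,v1) N1.N2=(dead,v1) | N2.N0=(alive,v0) N2.N1=(dead,v1) N2.N2=(dead,v1)
Op 5: gossip N2<->N1 -> N2.N0=(alive,v0) N2.N1=(dead,v1) N2.N2=(dead,v1) | N1.N0=(alive,v0) N1.N1=(dead,v1) N1.N2=(dead,v1)
Op 6: gossip N1<->N0 -> N1.N0=(alive,v0) N1.N1=(dead,v1) N1.N2=(dead,v1) | N0.N0=(alive,v0) N0.N1=(dead,v1) N0.N2=(dead,v1)
Op 7: N0 marks N1=suspect -> (suspect,v2)
Op 8: N0 marks N0=dead -> (dead,v1)
Op 9: gossip N1<->N0 -> N1.N0=(dead,v1) N1.N1=(suspect,v2) N1.N2=(dead,v1) | N0.N0=(dead,v1) N0.N1=(suspect,v2) N0.N2=(dead,v1)
Op 10: N1 marks N1=alive -> (alive,v3)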